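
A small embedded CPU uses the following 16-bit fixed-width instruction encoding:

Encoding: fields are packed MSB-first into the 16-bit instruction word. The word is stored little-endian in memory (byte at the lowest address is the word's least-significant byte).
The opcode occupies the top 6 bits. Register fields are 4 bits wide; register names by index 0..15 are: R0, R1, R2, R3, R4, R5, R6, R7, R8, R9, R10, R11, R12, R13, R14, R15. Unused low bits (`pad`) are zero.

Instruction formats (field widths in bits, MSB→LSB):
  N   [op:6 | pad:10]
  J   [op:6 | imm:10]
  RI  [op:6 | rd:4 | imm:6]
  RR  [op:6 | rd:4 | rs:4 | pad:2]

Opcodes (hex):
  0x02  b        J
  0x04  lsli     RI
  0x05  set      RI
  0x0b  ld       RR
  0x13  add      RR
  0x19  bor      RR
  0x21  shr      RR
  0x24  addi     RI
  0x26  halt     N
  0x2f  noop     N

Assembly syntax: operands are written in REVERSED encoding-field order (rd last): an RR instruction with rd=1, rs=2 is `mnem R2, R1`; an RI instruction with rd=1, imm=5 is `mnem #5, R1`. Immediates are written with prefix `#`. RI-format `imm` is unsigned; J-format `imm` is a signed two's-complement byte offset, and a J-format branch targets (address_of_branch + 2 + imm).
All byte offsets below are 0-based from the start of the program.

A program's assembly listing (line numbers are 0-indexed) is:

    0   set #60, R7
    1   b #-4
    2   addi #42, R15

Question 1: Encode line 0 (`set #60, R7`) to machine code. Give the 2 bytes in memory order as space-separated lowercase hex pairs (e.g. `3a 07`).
L0: set op=0x5:6|rd=7:4|imm=60:6 ⇒ 0x15fc ⇒ little fc 15

fc 15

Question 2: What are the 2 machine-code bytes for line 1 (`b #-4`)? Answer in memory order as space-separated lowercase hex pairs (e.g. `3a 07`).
L1: b op=0x2:6|imm=-4:10 ⇒ 0x0bfc ⇒ little fc 0b

fc 0b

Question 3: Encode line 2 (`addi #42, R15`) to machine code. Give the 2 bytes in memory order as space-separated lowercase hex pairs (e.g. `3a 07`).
ea 93

2. addi fields op=0x24:6|rd=15:4|imm=42:6 → word 93eah → ea 93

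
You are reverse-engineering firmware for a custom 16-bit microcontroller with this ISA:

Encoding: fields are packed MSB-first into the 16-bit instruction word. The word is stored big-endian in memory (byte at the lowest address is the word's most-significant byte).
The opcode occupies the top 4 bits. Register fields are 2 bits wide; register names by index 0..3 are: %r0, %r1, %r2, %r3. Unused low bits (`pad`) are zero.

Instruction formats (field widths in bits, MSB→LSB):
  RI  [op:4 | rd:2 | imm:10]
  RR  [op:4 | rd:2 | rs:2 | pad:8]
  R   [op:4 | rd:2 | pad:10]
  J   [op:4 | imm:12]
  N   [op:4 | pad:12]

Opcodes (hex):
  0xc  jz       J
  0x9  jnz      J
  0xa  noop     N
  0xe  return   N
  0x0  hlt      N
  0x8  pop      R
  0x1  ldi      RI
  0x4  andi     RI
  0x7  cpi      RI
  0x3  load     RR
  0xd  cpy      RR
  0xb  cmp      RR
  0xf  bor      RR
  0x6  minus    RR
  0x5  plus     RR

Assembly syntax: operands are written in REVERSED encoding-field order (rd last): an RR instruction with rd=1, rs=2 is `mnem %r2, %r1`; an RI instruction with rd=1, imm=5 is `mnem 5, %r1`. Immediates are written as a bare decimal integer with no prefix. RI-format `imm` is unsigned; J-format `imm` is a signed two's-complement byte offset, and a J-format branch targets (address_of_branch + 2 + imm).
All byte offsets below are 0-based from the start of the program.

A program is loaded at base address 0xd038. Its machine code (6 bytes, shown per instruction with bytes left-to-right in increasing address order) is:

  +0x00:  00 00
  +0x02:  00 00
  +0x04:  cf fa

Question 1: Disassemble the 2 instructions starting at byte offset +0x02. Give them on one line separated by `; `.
off 0x02: read 00 00 as big → 0x0000
  op=0x0000>>12=0x0 ⇒ hlt (N)
off 0x04: read cf fa as big → 0xcffa
  op=0xcffa>>12=0xc ⇒ jz (J)
  [11:0] imm=4090 (s12→-6) = -6

hlt; jz -6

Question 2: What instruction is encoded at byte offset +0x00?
hlt

+0x00: 00 00 ⇒ word 0x0000 (big)
  top 4b → 0x0 → hlt [N]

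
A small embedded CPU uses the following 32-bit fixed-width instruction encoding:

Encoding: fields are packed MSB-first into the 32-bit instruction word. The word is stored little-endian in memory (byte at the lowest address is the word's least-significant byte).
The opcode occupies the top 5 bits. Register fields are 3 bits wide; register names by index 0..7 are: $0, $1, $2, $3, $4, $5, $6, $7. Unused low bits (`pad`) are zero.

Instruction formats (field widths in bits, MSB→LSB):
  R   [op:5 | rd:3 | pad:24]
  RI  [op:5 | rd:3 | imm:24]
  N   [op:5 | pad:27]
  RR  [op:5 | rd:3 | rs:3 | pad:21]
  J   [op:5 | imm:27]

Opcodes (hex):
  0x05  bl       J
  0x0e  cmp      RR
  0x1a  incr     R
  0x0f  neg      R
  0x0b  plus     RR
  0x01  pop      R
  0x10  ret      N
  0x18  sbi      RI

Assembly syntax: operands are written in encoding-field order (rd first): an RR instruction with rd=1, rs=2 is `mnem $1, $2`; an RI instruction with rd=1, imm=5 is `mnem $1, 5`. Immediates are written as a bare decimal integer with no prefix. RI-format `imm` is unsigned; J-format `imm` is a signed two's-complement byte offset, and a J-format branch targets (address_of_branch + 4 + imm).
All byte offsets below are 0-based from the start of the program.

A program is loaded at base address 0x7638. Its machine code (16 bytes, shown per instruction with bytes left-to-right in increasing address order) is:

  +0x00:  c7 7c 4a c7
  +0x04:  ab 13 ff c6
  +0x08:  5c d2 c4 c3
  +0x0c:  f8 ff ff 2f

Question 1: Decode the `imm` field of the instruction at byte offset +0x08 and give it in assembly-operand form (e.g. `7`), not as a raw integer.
12898908

off 0x08: read 5c d2 c4 c3 as little → 0xc3c4d25c
  opcode bits[31:27]=0x18: sbi/RI
  rd: (w>>24)&0x7=0x3 → $3
  imm: (w>>0)&0xffffff=0xc4d25c → 12898908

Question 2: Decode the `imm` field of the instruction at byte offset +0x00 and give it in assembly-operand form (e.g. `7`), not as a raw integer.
4881607

@+00  little-endian(c7 7c 4a c7) = 0xc74a7cc7
  top 5b → 0x18 → sbi [RI]
  rd: (w>>24)&0x7=0x7 → $7
  imm: (w>>0)&0xffffff=0x4a7cc7 → 4881607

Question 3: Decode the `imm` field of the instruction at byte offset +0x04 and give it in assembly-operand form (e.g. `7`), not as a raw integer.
16716715

@+04  little-endian(ab 13 ff c6) = 0xc6ff13ab
  opcode bits[31:27]=0x18: sbi/RI
  [26:24] rd=6 = $6
  [23:0] imm=16716715 = 16716715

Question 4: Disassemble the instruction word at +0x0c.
bl -8

@+0c  little-endian(f8 ff ff 2f) = 0x2ffffff8
  opcode bits[31:27]=0x5: bl/J
  imm: (w>>0)&0x7ffffff=0x7fffff8 (s27→-8) → -8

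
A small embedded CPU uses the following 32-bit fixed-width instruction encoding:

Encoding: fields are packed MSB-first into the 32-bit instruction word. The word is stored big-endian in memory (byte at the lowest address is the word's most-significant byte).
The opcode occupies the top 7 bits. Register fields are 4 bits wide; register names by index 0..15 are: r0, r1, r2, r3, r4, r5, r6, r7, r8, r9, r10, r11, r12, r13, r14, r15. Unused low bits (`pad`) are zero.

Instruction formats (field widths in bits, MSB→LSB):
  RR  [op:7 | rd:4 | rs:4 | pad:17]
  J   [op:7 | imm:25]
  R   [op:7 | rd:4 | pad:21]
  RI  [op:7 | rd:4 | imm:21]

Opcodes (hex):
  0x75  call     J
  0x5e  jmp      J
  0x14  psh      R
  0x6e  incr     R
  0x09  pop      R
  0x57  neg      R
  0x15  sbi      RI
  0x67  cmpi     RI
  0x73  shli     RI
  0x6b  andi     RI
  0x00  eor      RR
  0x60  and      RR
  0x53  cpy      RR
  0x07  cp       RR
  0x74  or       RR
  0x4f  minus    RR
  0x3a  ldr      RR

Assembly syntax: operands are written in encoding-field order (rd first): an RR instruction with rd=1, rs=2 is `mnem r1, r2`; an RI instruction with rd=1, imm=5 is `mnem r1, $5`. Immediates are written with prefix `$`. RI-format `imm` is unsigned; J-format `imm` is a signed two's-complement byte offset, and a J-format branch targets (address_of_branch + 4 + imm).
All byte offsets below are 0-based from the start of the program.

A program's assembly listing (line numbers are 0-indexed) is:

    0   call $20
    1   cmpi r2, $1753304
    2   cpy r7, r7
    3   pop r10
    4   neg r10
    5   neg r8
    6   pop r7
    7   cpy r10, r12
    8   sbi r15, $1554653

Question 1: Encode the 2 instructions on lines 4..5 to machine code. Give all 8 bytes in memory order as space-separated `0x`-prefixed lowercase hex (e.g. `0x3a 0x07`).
0xaf 0x40 0x00 0x00 0xaf 0x00 0x00 0x00

4. neg fields op=0x57:7|rd=10:4|pad=0:21 → word af400000h → af 40 00 00
5. neg fields op=0x57:7|rd=8:4|pad=0:21 → word af000000h → af 00 00 00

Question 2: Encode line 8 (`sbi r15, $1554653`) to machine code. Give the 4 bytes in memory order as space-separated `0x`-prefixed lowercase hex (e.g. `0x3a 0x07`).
0x2b 0xf7 0xb8 0xdd

line 8 (sbi): pack op=0x15:7|rd=15:4|imm=1554653:21 = 0x2bf7b8dd; big→ 2b f7 b8 dd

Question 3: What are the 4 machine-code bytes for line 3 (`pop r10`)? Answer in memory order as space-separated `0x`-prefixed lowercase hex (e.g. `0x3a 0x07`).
L3: pop op=0x9:7|rd=10:4|pad=0:21 ⇒ 0x13400000 ⇒ big 13 40 00 00

0x13 0x40 0x00 0x00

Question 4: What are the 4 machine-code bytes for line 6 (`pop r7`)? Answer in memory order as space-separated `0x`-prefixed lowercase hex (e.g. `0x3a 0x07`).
0x12 0xe0 0x00 0x00

6. pop fields op=0x9:7|rd=7:4|pad=0:21 → word 12e00000h → 12 e0 00 00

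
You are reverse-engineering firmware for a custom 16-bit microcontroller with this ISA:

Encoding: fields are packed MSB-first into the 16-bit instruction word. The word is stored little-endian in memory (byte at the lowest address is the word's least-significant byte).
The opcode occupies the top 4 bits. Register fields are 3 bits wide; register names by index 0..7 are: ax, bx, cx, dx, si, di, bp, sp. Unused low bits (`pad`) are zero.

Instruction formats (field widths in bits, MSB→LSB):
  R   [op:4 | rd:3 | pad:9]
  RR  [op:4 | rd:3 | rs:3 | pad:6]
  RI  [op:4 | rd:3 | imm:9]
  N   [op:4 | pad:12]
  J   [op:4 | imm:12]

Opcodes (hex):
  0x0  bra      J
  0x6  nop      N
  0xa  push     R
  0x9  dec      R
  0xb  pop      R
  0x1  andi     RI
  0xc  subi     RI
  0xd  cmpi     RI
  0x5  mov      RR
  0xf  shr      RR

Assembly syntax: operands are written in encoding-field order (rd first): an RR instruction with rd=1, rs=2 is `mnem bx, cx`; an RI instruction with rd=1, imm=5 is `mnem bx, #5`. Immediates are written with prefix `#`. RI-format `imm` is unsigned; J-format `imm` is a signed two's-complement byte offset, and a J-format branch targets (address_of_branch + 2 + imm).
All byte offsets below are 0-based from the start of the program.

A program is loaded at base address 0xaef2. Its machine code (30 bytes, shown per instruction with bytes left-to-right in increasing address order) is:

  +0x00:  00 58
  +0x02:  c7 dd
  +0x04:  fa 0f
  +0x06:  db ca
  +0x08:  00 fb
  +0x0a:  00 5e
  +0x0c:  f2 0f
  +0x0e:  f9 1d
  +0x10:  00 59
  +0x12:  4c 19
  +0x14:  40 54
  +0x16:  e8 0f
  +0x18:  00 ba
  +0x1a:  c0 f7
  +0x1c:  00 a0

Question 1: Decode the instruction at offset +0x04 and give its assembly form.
bra #-6

off 0x04: read fa 0f as little → 0x0ffa
  op=0x0ffa>>12=0x0 ⇒ bra (J)
  imm@[11:0]=0xffa (s12→-6) ⇒ #-6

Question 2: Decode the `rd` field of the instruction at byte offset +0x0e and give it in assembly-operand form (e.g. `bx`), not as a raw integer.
off 0x0e: read f9 1d as little → 0x1df9
  op=0x1df9>>12=0x1 ⇒ andi (RI)
  rd@[11:9]=0x6 ⇒ bp
  imm@[8:0]=0x1f9 ⇒ #505

bp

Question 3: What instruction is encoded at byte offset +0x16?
+0x16: e8 0f ⇒ word 0x0fe8 (little)
  op=0x0fe8>>12=0x0 ⇒ bra (J)
  imm: (w>>0)&0xfff=0xfe8 (s12→-24) → #-24

bra #-24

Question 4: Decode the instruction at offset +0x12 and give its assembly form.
andi si, #332

+0x12: 4c 19 ⇒ word 0x194c (little)
  opcode bits[15:12]=0x1: andi/RI
  [11:9] rd=4 = si
  [8:0] imm=332 = #332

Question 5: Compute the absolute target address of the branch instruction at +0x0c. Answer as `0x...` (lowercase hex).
0xaef2

+0x0c: f2 0f ⇒ word 0x0ff2 (little)
  op=0x0ff2>>12=0x0 ⇒ bra (J)
  imm@[11:0]=0xff2 (s12→-14) ⇒ #-14
  target = base 0xaef2 + off 0x0c + 2 + imm -14 = 0xaef2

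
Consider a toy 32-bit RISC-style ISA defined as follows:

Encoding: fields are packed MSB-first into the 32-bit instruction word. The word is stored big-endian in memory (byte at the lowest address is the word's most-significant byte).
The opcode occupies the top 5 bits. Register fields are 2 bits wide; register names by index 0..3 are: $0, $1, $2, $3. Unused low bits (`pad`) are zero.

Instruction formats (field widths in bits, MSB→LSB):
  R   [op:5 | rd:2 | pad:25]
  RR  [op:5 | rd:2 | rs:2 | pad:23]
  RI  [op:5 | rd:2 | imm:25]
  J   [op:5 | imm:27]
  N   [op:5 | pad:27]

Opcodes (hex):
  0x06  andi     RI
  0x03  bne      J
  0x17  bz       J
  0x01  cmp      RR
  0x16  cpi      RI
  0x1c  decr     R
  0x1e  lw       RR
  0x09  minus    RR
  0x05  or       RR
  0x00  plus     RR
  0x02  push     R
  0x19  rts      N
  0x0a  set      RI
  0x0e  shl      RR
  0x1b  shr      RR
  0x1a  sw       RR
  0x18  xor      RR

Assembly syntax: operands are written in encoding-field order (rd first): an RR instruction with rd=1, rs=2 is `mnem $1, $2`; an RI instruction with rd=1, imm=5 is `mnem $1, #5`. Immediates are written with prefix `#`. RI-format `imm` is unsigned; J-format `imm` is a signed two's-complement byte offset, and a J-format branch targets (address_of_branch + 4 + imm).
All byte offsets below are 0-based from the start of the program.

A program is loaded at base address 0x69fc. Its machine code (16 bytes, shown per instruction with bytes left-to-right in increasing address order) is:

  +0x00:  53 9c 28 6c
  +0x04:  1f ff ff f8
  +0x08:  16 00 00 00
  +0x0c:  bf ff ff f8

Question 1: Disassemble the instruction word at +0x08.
off 0x08: read 16 00 00 00 as big → 0x16000000
  op=0x16000000>>27=0x2 ⇒ push (R)
  rd@[26:25]=0x3 ⇒ $3

push $3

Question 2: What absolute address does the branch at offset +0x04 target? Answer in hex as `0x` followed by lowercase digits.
@+04  big-endian(1f ff ff f8) = 0x1ffffff8
  op=0x1ffffff8>>27=0x3 ⇒ bne (J)
  [26:0] imm=134217720 (s27→-8) = #-8
  target = base 0x69fc + off 0x04 + 4 + imm -8 = 0x69fc

0x69fc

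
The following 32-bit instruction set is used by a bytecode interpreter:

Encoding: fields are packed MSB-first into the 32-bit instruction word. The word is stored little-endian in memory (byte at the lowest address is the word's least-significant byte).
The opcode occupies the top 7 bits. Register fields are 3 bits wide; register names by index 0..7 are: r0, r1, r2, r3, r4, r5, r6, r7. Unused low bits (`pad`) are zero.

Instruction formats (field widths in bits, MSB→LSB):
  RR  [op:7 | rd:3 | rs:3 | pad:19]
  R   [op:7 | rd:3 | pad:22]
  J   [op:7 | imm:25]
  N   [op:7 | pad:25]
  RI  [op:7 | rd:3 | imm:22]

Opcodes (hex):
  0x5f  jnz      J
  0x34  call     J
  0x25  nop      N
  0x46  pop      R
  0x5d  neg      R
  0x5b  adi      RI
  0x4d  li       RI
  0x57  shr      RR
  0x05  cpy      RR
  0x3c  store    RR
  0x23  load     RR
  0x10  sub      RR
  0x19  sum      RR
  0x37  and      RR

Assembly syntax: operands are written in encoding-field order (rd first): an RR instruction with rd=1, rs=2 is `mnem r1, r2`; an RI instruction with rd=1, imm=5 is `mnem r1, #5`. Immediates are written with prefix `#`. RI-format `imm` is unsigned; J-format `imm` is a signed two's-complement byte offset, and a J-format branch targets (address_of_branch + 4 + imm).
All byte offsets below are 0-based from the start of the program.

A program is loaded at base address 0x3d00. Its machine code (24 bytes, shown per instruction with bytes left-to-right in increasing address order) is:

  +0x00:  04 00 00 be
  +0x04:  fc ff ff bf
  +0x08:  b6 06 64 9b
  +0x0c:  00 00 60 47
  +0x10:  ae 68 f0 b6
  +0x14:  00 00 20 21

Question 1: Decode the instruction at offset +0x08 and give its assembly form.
@+08  little-endian(b6 06 64 9b) = 0x9b6406b6
  opcode bits[31:25]=0x4d: li/RI
  rd: (w>>22)&0x7=0x5 → r5
  imm: (w>>0)&0x3fffff=0x2406b6 → #2361014

li r5, #2361014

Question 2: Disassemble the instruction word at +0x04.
[04] fc ff ff bf → 0xbffffffc
  top 7b → 0x5f → jnz [J]
  imm@[24:0]=0x1fffffc (s25→-4) ⇒ #-4

jnz #-4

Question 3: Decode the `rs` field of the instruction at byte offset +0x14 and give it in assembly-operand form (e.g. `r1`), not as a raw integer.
r4

[14] 00 00 20 21 → 0x21200000
  top 7b → 0x10 → sub [RR]
  rd: (w>>22)&0x7=0x4 → r4
  rs: (w>>19)&0x7=0x4 → r4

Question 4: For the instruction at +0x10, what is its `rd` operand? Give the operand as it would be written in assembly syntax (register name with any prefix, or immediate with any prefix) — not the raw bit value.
r3

@+10  little-endian(ae 68 f0 b6) = 0xb6f068ae
  op=0xb6f068ae>>25=0x5b ⇒ adi (RI)
  rd@[24:22]=0x3 ⇒ r3
  imm@[21:0]=0x3068ae ⇒ #3172526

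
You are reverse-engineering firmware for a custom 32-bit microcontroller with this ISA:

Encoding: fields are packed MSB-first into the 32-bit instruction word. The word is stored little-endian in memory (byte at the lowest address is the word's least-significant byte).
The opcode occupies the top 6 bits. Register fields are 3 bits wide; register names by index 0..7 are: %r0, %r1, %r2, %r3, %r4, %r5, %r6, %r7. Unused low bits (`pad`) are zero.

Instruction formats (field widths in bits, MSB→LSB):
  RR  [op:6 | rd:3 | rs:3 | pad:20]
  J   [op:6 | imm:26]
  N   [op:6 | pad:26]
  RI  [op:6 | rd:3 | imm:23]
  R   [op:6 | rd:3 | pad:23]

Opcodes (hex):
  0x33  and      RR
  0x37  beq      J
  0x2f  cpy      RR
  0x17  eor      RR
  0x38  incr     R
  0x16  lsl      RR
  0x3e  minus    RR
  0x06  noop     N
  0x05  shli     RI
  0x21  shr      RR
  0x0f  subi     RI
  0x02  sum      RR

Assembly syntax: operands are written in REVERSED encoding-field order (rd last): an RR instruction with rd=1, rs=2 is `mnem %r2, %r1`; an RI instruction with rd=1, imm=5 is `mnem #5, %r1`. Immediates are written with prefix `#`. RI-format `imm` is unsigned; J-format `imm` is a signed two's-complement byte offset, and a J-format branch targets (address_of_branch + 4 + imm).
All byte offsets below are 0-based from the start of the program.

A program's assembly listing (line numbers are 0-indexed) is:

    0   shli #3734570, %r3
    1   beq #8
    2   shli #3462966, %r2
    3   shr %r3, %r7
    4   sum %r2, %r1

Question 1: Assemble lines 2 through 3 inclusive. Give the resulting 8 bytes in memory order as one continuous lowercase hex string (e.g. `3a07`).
36d734150000b087

L2: shli op=0x5:6|rd=2:3|imm=3462966:23 ⇒ 0x1534d736 ⇒ little 36 d7 34 15
L3: shr op=0x21:6|rd=7:3|rs=3:3|pad=0:20 ⇒ 0x87b00000 ⇒ little 00 00 b0 87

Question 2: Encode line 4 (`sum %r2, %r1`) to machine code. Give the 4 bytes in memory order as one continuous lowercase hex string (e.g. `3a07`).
L4: sum op=0x2:6|rd=1:3|rs=2:3|pad=0:20 ⇒ 0x08a00000 ⇒ little 00 00 a0 08

0000a008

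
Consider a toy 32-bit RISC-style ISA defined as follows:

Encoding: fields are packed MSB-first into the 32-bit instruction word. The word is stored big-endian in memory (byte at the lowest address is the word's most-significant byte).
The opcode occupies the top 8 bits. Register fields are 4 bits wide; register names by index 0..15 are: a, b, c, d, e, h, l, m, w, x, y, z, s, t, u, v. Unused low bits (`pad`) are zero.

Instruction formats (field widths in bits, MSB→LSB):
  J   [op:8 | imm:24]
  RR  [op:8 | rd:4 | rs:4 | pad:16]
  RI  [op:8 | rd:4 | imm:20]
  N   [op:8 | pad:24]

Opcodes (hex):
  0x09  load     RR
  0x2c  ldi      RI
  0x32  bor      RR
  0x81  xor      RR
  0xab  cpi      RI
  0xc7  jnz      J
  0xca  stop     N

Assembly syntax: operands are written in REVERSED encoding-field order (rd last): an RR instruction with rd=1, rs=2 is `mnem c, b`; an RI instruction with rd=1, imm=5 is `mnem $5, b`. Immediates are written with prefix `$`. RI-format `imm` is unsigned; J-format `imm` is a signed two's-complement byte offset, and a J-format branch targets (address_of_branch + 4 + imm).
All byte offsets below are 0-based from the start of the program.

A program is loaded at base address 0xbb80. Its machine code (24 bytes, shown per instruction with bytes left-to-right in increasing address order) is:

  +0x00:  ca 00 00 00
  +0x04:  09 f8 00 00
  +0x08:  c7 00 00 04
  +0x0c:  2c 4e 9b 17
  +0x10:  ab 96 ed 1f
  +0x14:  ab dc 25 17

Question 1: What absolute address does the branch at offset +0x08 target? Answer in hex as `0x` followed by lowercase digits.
@+08  big-endian(c7 00 00 04) = 0xc7000004
  opcode bits[31:24]=0xc7: jnz/J
  imm: (w>>0)&0xffffff=0x4 → $4
  target = base 0xbb80 + off 0x08 + 4 + imm 4 = 0xbb90

0xbb90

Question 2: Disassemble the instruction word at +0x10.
[10] ab 96 ed 1f → 0xab96ed1f
  op=0xab96ed1f>>24=0xab ⇒ cpi (RI)
  [23:20] rd=9 = x
  [19:0] imm=453919 = $453919

cpi $453919, x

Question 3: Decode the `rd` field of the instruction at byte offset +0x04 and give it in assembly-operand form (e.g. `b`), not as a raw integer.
v

+0x04: 09 f8 00 00 ⇒ word 0x09f80000 (big)
  top 8b → 0x9 → load [RR]
  [23:20] rd=15 = v
  [19:16] rs=8 = w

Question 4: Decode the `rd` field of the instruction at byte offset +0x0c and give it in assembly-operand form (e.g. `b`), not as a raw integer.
e

off 0x0c: read 2c 4e 9b 17 as big → 0x2c4e9b17
  op=0x2c4e9b17>>24=0x2c ⇒ ldi (RI)
  [23:20] rd=4 = e
  [19:0] imm=957207 = $957207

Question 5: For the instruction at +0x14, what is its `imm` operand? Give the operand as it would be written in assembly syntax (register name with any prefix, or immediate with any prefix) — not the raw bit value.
$795927

off 0x14: read ab dc 25 17 as big → 0xabdc2517
  opcode bits[31:24]=0xab: cpi/RI
  rd@[23:20]=0xd ⇒ t
  imm@[19:0]=0xc2517 ⇒ $795927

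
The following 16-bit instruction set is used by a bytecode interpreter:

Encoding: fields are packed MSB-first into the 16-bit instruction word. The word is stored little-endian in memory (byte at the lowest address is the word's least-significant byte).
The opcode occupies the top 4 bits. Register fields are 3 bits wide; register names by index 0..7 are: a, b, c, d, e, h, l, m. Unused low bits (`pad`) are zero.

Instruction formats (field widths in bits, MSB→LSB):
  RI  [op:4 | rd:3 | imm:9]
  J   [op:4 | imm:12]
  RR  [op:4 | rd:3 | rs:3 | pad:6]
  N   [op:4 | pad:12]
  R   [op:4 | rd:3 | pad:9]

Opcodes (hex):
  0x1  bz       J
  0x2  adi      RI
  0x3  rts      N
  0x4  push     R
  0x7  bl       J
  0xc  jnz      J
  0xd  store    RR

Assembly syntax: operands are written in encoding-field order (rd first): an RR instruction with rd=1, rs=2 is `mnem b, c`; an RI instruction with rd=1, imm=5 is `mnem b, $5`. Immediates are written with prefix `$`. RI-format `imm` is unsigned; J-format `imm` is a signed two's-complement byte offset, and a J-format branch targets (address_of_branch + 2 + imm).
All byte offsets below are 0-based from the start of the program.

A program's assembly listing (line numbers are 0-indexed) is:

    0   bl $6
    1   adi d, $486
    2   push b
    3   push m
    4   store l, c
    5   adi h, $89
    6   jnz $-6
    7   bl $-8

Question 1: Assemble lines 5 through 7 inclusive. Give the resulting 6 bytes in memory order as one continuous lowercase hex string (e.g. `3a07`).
L5: adi op=0x2:4|rd=5:3|imm=89:9 ⇒ 0x2a59 ⇒ little 59 2a
L6: jnz op=0xc:4|imm=-6:12 ⇒ 0xcffa ⇒ little fa cf
L7: bl op=0x7:4|imm=-8:12 ⇒ 0x7ff8 ⇒ little f8 7f

592afacff87f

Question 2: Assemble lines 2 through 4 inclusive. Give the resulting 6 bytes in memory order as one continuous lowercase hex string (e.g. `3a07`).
0042004e80dc

line 2 (push): pack op=0x4:4|rd=1:3|pad=0:9 = 0x4200; little→ 00 42
line 3 (push): pack op=0x4:4|rd=7:3|pad=0:9 = 0x4e00; little→ 00 4e
line 4 (store): pack op=0xd:4|rd=6:3|rs=2:3|pad=0:6 = 0xdc80; little→ 80 dc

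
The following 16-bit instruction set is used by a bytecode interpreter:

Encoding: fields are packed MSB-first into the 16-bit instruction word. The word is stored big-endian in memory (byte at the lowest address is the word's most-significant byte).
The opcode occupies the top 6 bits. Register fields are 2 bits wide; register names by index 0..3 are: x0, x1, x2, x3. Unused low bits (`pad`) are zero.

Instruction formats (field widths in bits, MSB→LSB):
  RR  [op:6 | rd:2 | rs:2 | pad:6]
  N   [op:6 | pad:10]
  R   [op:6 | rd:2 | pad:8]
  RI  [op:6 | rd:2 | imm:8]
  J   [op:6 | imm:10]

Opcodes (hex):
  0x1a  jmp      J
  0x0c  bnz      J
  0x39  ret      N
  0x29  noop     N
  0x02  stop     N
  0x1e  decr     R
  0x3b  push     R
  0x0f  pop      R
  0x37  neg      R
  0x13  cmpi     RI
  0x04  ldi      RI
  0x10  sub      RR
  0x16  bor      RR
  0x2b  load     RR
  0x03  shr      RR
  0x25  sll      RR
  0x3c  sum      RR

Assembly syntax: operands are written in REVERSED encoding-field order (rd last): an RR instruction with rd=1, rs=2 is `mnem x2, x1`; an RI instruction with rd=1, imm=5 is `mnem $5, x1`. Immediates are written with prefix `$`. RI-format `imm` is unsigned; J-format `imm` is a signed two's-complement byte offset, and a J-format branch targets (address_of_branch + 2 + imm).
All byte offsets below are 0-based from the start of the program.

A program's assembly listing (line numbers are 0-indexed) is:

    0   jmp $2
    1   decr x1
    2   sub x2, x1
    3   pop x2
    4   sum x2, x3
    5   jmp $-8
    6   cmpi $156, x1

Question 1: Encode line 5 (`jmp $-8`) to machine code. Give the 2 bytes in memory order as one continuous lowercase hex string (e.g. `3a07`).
5. jmp fields op=0x1a:6|imm=-8:10 → word 6bf8h → 6b f8

6bf8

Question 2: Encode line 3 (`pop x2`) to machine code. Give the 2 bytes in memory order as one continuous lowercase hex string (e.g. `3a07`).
L3: pop op=0xf:6|rd=2:2|pad=0:8 ⇒ 0x3e00 ⇒ big 3e 00

3e00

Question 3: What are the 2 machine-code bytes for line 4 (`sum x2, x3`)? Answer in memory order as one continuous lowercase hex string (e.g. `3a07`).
line 4 (sum): pack op=0x3c:6|rd=3:2|rs=2:2|pad=0:6 = 0xf380; big→ f3 80

f380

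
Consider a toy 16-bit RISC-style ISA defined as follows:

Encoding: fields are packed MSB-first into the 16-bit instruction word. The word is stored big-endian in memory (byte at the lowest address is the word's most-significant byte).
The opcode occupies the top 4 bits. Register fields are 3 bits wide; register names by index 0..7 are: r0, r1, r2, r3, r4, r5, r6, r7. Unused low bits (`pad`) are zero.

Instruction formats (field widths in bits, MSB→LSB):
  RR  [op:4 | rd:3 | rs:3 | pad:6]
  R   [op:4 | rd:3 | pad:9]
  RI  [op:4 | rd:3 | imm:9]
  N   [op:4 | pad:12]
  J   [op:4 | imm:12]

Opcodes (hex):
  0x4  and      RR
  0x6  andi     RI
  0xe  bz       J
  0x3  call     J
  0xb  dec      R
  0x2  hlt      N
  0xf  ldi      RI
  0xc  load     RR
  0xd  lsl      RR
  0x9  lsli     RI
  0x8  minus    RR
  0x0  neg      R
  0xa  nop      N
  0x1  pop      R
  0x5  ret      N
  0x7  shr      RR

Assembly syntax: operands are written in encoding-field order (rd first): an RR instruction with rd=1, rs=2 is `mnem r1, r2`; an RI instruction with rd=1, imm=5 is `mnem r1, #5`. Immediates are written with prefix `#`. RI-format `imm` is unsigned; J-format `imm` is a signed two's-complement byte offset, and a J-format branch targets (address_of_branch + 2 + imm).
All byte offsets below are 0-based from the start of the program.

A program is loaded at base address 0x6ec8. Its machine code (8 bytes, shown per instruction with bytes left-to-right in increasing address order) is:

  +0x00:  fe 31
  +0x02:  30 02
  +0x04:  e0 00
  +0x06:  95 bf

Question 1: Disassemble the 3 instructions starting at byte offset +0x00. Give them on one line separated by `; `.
+0x00: fe 31 ⇒ word 0xfe31 (big)
  opcode bits[15:12]=0xf: ldi/RI
  rd@[11:9]=0x7 ⇒ r7
  imm@[8:0]=0x31 ⇒ #49
+0x02: 30 02 ⇒ word 0x3002 (big)
  opcode bits[15:12]=0x3: call/J
  imm@[11:0]=0x2 ⇒ #2
+0x04: e0 00 ⇒ word 0xe000 (big)
  opcode bits[15:12]=0xe: bz/J
  imm@[11:0]=0x0 ⇒ #0

ldi r7, #49; call #2; bz #0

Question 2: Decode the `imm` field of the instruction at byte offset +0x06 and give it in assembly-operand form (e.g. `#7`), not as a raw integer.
#447

[06] 95 bf → 0x95bf
  opcode bits[15:12]=0x9: lsli/RI
  rd: (w>>9)&0x7=0x2 → r2
  imm: (w>>0)&0x1ff=0x1bf → #447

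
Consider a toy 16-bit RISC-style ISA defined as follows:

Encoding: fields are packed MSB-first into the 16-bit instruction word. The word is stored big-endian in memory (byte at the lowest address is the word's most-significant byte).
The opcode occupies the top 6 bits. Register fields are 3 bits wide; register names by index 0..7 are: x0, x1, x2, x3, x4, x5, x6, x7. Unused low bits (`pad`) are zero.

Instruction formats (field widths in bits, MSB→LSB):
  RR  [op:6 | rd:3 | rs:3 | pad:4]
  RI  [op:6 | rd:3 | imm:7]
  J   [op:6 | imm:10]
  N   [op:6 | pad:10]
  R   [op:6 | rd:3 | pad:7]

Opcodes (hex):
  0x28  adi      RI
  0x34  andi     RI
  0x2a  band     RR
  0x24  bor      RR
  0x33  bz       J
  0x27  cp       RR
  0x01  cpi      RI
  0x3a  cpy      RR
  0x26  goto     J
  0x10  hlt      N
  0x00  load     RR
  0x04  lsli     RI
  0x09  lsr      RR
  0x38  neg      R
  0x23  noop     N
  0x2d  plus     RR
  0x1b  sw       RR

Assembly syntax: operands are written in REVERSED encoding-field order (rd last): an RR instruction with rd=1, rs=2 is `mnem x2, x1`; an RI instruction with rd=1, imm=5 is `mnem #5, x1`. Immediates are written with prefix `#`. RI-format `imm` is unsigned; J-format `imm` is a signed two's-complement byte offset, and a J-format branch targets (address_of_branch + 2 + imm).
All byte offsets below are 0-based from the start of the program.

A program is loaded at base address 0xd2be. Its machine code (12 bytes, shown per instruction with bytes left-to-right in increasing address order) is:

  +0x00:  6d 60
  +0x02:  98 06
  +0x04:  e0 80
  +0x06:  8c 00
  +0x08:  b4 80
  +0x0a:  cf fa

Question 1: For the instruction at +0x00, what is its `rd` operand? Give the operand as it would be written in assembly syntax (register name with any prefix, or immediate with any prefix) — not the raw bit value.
[00] 6d 60 → 0x6d60
  top 6b → 0x1b → sw [RR]
  rd: (w>>7)&0x7=0x2 → x2
  rs: (w>>4)&0x7=0x6 → x6

x2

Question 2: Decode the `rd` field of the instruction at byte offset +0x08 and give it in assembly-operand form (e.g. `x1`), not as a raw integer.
x1

+0x08: b4 80 ⇒ word 0xb480 (big)
  op=0xb480>>10=0x2d ⇒ plus (RR)
  [9:7] rd=1 = x1
  [6:4] rs=0 = x0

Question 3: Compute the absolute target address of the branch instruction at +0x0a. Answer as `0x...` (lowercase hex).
0xd2c4

[0a] cf fa → 0xcffa
  opcode bits[15:10]=0x33: bz/J
  [9:0] imm=1018 (s10→-6) = #-6
  target = base 0xd2be + off 0x0a + 2 + imm -6 = 0xd2c4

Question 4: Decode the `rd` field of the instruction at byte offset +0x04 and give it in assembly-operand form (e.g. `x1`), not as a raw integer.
+0x04: e0 80 ⇒ word 0xe080 (big)
  top 6b → 0x38 → neg [R]
  [9:7] rd=1 = x1

x1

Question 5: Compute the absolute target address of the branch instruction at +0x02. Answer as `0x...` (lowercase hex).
@+02  big-endian(98 06) = 0x9806
  top 6b → 0x26 → goto [J]
  imm: (w>>0)&0x3ff=0x6 → #6
  target = base 0xd2be + off 0x02 + 2 + imm 6 = 0xd2c8

0xd2c8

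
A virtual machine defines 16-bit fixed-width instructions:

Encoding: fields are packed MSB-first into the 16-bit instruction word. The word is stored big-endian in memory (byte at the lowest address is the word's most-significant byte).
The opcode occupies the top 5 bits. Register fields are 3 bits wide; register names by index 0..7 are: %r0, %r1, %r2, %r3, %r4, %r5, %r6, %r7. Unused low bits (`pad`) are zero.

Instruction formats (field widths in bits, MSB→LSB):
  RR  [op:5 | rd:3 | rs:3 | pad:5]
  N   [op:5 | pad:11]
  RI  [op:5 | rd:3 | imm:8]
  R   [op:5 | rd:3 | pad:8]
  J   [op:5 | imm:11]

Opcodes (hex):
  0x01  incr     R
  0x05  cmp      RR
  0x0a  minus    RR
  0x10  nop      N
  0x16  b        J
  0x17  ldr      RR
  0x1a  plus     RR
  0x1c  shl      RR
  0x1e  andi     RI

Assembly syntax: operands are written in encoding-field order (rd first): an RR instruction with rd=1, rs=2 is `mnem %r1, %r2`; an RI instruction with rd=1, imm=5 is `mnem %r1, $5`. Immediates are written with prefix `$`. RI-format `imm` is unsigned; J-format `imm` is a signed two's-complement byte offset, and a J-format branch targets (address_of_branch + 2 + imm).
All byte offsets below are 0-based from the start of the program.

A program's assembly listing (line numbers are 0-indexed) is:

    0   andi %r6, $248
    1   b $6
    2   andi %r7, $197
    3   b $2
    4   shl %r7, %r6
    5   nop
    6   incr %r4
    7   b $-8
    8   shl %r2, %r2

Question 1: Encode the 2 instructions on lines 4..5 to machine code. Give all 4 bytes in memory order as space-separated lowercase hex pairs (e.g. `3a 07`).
L4: shl op=0x1c:5|rd=7:3|rs=6:3|pad=0:5 ⇒ 0xe7c0 ⇒ big e7 c0
L5: nop op=0x10:5|pad=0:11 ⇒ 0x8000 ⇒ big 80 00

e7 c0 80 00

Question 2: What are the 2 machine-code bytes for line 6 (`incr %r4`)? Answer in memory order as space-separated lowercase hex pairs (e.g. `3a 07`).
line 6 (incr): pack op=0x1:5|rd=4:3|pad=0:8 = 0x0c00; big→ 0c 00

0c 00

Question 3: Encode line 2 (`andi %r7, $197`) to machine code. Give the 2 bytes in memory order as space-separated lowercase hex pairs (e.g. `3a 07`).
line 2 (andi): pack op=0x1e:5|rd=7:3|imm=197:8 = 0xf7c5; big→ f7 c5

f7 c5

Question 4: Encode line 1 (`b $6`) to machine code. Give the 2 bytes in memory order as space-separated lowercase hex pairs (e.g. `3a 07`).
b0 06

L1: b op=0x16:5|imm=6:11 ⇒ 0xb006 ⇒ big b0 06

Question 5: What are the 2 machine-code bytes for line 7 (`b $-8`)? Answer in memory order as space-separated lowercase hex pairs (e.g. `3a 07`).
L7: b op=0x16:5|imm=-8:11 ⇒ 0xb7f8 ⇒ big b7 f8

b7 f8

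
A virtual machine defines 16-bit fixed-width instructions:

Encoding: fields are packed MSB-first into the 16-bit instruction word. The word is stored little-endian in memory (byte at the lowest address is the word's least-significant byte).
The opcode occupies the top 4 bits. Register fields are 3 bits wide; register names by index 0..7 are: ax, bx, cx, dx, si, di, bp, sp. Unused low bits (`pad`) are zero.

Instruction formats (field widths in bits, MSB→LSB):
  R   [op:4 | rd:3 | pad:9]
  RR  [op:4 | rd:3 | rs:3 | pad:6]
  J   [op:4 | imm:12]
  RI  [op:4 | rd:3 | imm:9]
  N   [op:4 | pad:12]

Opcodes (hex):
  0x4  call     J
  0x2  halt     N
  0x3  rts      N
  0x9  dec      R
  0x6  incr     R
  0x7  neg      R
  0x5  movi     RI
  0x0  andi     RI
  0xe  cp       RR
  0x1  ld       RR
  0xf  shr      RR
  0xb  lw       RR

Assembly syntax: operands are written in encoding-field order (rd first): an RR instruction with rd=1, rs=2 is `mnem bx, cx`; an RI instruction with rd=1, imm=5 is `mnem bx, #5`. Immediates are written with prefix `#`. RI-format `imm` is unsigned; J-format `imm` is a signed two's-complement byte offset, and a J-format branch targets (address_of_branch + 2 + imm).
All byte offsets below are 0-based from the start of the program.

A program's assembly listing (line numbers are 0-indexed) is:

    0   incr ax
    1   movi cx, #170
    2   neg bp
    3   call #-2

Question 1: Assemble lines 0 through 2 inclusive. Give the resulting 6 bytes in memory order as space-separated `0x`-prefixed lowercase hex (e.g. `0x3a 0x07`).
0x00 0x60 0xaa 0x54 0x00 0x7c

L0: incr op=0x6:4|rd=0:3|pad=0:9 ⇒ 0x6000 ⇒ little 00 60
L1: movi op=0x5:4|rd=2:3|imm=170:9 ⇒ 0x54aa ⇒ little aa 54
L2: neg op=0x7:4|rd=6:3|pad=0:9 ⇒ 0x7c00 ⇒ little 00 7c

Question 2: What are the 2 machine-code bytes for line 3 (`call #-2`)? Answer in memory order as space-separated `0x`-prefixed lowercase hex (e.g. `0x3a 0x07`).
L3: call op=0x4:4|imm=-2:12 ⇒ 0x4ffe ⇒ little fe 4f

0xfe 0x4f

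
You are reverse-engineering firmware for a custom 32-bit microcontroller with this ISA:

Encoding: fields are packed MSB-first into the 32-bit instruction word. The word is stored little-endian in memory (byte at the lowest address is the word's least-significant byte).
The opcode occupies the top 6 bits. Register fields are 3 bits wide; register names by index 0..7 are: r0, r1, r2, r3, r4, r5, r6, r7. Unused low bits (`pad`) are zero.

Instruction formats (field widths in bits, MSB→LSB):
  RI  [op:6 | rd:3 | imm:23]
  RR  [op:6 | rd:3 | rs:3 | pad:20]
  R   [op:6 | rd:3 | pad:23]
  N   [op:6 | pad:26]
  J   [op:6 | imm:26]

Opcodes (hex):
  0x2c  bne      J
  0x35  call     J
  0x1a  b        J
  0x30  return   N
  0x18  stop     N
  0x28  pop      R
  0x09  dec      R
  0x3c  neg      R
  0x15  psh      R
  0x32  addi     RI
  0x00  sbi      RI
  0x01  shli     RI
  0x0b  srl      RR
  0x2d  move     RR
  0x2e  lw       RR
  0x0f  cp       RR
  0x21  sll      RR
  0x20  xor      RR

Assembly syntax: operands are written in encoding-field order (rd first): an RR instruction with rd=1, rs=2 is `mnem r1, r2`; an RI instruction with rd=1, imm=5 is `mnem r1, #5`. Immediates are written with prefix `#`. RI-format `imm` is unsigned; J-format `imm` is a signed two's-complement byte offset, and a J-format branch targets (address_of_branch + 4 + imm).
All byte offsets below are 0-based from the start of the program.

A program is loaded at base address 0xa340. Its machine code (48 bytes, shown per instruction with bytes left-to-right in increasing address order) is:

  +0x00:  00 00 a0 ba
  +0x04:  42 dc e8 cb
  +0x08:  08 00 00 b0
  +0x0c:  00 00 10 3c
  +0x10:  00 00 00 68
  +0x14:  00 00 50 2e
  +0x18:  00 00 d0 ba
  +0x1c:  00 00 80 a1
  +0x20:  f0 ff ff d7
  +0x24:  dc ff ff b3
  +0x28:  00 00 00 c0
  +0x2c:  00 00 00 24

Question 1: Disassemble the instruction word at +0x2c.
dec r0

@+2c  little-endian(00 00 00 24) = 0x24000000
  op=0x24000000>>26=0x9 ⇒ dec (R)
  rd@[25:23]=0x0 ⇒ r0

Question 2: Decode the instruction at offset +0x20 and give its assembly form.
call #-16

@+20  little-endian(f0 ff ff d7) = 0xd7fffff0
  top 6b → 0x35 → call [J]
  imm: (w>>0)&0x3ffffff=0x3fffff0 (s26→-16) → #-16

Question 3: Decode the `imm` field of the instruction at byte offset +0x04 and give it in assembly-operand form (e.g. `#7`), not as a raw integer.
#6872130

[04] 42 dc e8 cb → 0xcbe8dc42
  op=0xcbe8dc42>>26=0x32 ⇒ addi (RI)
  rd@[25:23]=0x7 ⇒ r7
  imm@[22:0]=0x68dc42 ⇒ #6872130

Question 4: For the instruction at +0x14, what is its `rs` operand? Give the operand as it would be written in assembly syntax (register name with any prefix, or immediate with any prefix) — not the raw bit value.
r5

[14] 00 00 50 2e → 0x2e500000
  opcode bits[31:26]=0xb: srl/RR
  [25:23] rd=4 = r4
  [22:20] rs=5 = r5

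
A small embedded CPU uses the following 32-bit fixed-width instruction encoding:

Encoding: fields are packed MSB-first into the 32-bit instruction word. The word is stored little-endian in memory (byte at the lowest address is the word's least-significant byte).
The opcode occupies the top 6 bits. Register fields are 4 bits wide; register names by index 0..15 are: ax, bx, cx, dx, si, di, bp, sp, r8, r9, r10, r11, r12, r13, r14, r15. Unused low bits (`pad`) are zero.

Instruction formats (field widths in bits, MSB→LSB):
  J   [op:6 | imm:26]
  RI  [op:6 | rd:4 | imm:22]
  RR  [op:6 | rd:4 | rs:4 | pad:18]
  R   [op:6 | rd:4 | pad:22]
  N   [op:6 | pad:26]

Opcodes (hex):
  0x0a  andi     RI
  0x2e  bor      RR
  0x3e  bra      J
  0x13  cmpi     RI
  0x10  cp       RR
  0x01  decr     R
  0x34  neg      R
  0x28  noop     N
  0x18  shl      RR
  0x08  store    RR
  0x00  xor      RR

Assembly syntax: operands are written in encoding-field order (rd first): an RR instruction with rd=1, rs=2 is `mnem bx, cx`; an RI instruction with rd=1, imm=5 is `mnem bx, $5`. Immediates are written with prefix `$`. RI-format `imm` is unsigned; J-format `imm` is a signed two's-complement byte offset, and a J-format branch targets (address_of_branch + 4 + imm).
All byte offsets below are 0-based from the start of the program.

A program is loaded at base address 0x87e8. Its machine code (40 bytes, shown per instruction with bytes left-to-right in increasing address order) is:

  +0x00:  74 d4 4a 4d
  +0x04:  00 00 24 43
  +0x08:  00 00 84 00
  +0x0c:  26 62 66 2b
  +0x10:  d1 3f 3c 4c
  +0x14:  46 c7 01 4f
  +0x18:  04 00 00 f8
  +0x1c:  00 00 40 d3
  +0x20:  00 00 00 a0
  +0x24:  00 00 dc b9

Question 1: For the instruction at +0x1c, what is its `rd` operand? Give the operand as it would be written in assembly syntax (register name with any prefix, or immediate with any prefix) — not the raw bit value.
+0x1c: 00 00 40 d3 ⇒ word 0xd3400000 (little)
  op=0xd3400000>>26=0x34 ⇒ neg (R)
  rd@[25:22]=0xd ⇒ r13

r13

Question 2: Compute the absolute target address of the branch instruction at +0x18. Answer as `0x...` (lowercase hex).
0x8808

+0x18: 04 00 00 f8 ⇒ word 0xf8000004 (little)
  op=0xf8000004>>26=0x3e ⇒ bra (J)
  imm: (w>>0)&0x3ffffff=0x4 → $4
  target = base 0x87e8 + off 0x18 + 4 + imm 4 = 0x8808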